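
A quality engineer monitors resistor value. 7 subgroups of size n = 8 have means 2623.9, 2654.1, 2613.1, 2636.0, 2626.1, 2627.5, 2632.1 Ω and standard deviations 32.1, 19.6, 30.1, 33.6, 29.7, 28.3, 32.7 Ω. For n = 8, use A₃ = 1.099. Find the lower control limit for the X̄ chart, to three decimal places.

X̄̄ = (2623.9 + 2654.1 + 2613.1 + 2636.0 + 2626.1 + 2627.5 + 2632.1) / 7 = 2630.4000
s̄ = (32.1 + 19.6 + 30.1 + 33.6 + 29.7 + 28.3 + 32.7) / 7 = 29.4429
LCL = X̄̄ − A₃·s̄ = 2630.4000 − 1.099 × 29.4429 = 2598.0423

2598.042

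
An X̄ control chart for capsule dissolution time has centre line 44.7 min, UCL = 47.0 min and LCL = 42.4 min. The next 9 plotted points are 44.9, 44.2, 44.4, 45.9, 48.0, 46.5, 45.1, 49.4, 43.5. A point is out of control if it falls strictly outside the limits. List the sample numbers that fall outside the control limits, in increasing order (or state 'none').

Compare each point to [42.4, 47.0]: sample 5 = 48.0 > UCL; sample 8 = 49.4 > UCL.

5, 8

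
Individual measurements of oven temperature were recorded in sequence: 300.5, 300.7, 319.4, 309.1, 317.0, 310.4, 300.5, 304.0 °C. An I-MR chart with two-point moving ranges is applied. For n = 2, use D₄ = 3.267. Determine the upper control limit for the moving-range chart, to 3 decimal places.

26.649

Moving ranges: 0.2, 18.7, 10.3, 7.9, 6.6, 9.9, 3.5; M̄R̄ = 57.1000 / 7 = 8.1571
UCL_MR = D₄·M̄R̄ = 3.267 × 8.1571 = 26.6494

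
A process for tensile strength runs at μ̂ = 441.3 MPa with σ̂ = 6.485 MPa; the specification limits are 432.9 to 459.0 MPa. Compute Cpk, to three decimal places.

Cpu = (USL − μ̂) / (3σ̂) = (459.0 − 441.3) / (3 × 6.485) = 0.9098; Cpl = (μ̂ − LSL) / (3σ̂) = (441.3 − 432.9) / (3 × 6.485) = 0.4318; Cpk = min(Cpu, Cpl) = 0.4318

0.432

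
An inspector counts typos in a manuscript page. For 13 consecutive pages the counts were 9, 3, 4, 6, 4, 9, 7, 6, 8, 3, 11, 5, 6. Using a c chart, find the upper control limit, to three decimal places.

c̄ = (9 + 3 + 4 + 6 + 4 + 9 + 7 + 6 + 8 + 3 + 11 + 5 + 6) / 13 = 81 / 13 = 6.2308
UCL = c̄ + 3√c̄ = 6.2308 + 3 × √6.2308 = 6.2308 + 3 × 2.4962 = 13.7192

13.719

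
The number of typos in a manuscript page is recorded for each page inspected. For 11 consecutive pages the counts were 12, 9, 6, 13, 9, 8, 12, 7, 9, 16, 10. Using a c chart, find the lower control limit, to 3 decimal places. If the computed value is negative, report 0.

0.561

c̄ = (12 + 9 + 6 + 13 + 9 + 8 + 12 + 7 + 9 + 16 + 10) / 11 = 111 / 11 = 10.0909
LCL = c̄ − 3√c̄ = 10.0909 − 3 × 3.1766 = 0.5611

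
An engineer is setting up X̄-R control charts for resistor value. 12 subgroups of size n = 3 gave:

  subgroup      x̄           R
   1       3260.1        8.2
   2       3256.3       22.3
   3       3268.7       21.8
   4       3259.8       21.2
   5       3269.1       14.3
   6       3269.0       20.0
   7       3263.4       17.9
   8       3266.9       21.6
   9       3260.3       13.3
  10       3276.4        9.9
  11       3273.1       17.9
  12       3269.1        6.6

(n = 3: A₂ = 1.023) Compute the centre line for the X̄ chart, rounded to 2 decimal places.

X̄̄ = (3260.1 + 3256.3 + 3268.7 + 3259.8 + 3269.1 + 3269.0 + 3263.4 + 3266.9 + 3260.3 + 3276.4 + 3273.1 + 3269.1) / 12 = 39192.2000 / 12 = 3266.0167
CL = X̄̄ = 3266.0167

3266.02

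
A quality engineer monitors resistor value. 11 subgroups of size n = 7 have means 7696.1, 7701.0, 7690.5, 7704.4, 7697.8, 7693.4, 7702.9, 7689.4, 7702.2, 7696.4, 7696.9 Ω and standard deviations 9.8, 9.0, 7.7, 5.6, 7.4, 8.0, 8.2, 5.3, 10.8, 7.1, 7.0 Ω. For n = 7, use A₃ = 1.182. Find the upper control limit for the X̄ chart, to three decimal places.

7706.594

X̄̄ = (7696.1 + 7701.0 + 7690.5 + 7704.4 + 7697.8 + 7693.4 + 7702.9 + 7689.4 + 7702.2 + 7696.4 + 7696.9) / 11 = 7697.3636
s̄ = (9.8 + 9.0 + 7.7 + 5.6 + 7.4 + 8.0 + 8.2 + 5.3 + 10.8 + 7.1 + 7.0) / 11 = 7.8091
UCL = X̄̄ + A₃·s̄ = 7697.3636 + 1.182 × 7.8091 = 7706.5940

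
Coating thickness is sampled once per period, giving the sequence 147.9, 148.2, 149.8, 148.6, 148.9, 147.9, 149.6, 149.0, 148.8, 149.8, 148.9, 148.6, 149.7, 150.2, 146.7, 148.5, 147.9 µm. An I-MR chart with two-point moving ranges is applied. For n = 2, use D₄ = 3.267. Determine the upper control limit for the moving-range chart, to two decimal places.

Moving ranges: 0.3, 1.6, 1.2, 0.3, 1.0, 1.7, 0.6, 0.2, 1.0, 0.9, 0.3, 1.1, 0.5, 3.5, 1.8, 0.6; M̄R̄ = 16.6000 / 16 = 1.0375
UCL_MR = D₄·M̄R̄ = 3.267 × 1.0375 = 3.3895

3.39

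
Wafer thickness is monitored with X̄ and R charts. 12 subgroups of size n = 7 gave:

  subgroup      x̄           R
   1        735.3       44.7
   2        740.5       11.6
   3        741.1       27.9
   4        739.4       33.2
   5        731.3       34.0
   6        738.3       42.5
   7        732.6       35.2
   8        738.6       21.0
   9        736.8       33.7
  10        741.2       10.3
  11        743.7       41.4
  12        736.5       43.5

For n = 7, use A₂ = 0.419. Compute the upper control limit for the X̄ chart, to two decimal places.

X̄̄ = (735.3 + 740.5 + 741.1 + 739.4 + 731.3 + 738.3 + 732.6 + 738.6 + 736.8 + 741.2 + 743.7 + 736.5) / 12 = 8855.3000 / 12 = 737.9417
R̄ = (44.7 + 11.6 + 27.9 + 33.2 + 34.0 + 42.5 + 35.2 + 21.0 + 33.7 + 10.3 + 41.4 + 43.5) / 12 = 379.0000 / 12 = 31.5833
UCL = X̄̄ + A₂·R̄ = 737.9417 + 0.419 × 31.5833 = 751.1751

751.18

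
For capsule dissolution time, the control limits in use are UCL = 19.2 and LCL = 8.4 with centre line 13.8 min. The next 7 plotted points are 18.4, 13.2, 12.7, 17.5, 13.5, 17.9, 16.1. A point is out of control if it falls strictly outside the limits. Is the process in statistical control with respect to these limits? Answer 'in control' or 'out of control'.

All 7 points lie within [8.4, 19.2].

in control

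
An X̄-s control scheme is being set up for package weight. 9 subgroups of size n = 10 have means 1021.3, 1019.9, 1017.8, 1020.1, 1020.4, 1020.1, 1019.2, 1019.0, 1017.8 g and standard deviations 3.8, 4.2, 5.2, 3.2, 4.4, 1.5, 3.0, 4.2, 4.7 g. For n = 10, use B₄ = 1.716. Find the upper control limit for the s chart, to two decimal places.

6.52

s̄ = (3.8 + 4.2 + 5.2 + 3.2 + 4.4 + 1.5 + 3.0 + 4.2 + 4.7) / 9 = 3.8000
UCL_s = B₄·s̄ = 1.716 × 3.8000 = 6.5208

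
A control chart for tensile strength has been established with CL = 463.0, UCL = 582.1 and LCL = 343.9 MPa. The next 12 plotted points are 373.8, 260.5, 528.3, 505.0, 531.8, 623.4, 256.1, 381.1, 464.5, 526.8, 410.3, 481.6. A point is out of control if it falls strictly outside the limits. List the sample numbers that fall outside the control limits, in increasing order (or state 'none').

Compare each point to [343.9, 582.1]: sample 2 = 260.5 < LCL; sample 6 = 623.4 > UCL; sample 7 = 256.1 < LCL.

2, 6, 7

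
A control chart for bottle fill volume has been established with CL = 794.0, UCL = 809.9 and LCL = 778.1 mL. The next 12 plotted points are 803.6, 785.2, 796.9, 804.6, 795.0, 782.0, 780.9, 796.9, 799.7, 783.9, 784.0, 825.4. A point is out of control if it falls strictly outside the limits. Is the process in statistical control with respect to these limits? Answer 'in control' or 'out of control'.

Compare each point to [778.1, 809.9]: sample 12 = 825.4 > UCL.

out of control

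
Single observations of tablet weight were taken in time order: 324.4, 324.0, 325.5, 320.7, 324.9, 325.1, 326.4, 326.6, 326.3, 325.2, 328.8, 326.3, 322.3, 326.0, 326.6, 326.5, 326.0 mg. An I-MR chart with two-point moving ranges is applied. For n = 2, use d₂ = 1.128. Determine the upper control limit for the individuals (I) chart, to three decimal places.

330.209

X̄ = (324.4 + 324.0 + 325.5 + 320.7 + 324.9 + 325.1 + 326.4 + 326.6 + 326.3 + 325.2 + 328.8 + 326.3 + 322.3 + 326.0 + 326.6 + 326.5 + 326.0) / 17 = 325.3882
Moving ranges: 0.4, 1.5, 4.8, 4.2, 0.2, 1.3, 0.2, 0.3, 1.1, 3.6, 2.5, 4.0, 3.7, 0.6, 0.1, 0.5; M̄R̄ = 29.0000 / 16 = 1.8125
UCL = X̄ + 3·M̄R̄/d₂ = 325.3882 + 3 × 1.8125 / 1.128 = 330.2087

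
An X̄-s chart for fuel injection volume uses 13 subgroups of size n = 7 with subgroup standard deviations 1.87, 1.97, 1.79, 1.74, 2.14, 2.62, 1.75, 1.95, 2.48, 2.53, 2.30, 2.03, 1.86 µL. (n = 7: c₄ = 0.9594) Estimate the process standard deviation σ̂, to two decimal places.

2.17

s̄ = (1.87 + 1.97 + 1.79 + 1.74 + 2.14 + 2.62 + 1.75 + 1.95 + 2.48 + 2.53 + 2.30 + 2.03 + 1.86) / 13 = 2.0792
σ̂ = s̄ / c₄ = 2.0792 / 0.9594 = 2.1672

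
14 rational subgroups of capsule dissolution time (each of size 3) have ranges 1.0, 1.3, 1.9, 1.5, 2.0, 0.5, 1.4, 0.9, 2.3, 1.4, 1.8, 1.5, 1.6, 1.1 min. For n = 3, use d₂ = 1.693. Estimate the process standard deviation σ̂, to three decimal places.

0.852

R̄ = (1.0 + 1.3 + 1.9 + 1.5 + 2.0 + 0.5 + 1.4 + 0.9 + 2.3 + 1.4 + 1.8 + 1.5 + 1.6 + 1.1) / 14 = 1.4429
σ̂ = R̄ / d₂ = 1.4429 / 1.693 = 0.8522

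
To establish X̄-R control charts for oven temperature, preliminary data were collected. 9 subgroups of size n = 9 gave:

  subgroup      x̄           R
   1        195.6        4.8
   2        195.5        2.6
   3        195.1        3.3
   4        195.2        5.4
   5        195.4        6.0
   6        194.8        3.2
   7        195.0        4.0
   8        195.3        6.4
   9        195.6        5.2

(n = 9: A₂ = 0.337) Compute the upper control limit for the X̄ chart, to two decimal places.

196.81

X̄̄ = (195.6 + 195.5 + 195.1 + 195.2 + 195.4 + 194.8 + 195.0 + 195.3 + 195.6) / 9 = 1757.5000 / 9 = 195.2778
R̄ = (4.8 + 2.6 + 3.3 + 5.4 + 6.0 + 3.2 + 4.0 + 6.4 + 5.2) / 9 = 40.9000 / 9 = 4.5444
UCL = X̄̄ + A₂·R̄ = 195.2778 + 0.337 × 4.5444 = 196.8093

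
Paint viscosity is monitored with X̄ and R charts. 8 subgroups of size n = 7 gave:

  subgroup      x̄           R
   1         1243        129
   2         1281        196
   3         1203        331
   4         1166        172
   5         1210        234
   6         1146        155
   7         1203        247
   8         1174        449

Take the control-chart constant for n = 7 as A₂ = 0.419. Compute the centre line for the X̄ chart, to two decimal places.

1203.25

X̄̄ = (1243 + 1281 + 1203 + 1166 + 1210 + 1146 + 1203 + 1174) / 8 = 9626.0000 / 8 = 1203.2500
CL = X̄̄ = 1203.2500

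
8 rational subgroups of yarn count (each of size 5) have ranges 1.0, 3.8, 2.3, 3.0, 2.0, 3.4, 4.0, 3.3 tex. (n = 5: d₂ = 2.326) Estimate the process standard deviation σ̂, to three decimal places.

R̄ = (1.0 + 3.8 + 2.3 + 3.0 + 2.0 + 3.4 + 4.0 + 3.3) / 8 = 2.8500
σ̂ = R̄ / d₂ = 2.8500 / 2.326 = 1.2253

1.225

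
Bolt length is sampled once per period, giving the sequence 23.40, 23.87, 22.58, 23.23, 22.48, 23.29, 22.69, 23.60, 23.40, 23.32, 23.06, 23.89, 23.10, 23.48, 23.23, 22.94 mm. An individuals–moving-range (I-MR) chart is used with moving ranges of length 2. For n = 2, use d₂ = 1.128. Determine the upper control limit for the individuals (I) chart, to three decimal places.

X̄ = (23.40 + 23.87 + 22.58 + 23.23 + 22.48 + 23.29 + 22.69 + 23.60 + 23.40 + 23.32 + 23.06 + 23.89 + 23.10 + 23.48 + 23.23 + 22.94) / 16 = 23.2225
Moving ranges: 0.47, 1.29, 0.65, 0.75, 0.81, 0.60, 0.91, 0.20, 0.08, 0.26, 0.83, 0.79, 0.38, 0.25, 0.29; M̄R̄ = 8.5600 / 15 = 0.5707
UCL = X̄ + 3·M̄R̄/d₂ = 23.2225 + 3 × 0.5707 / 1.128 = 24.7402

24.740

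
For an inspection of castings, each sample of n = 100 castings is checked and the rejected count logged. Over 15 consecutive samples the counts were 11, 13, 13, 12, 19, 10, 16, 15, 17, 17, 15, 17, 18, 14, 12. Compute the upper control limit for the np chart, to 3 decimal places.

p̄ = Σdᵢ / (k·n) = 219 / (15 × 100) = 0.14600
UCL = np̄ + 3·√(np̄(1−p̄)) = 14.6000 + 3 × √(14.6000×0.85400) = 14.6000 + 3 × 3.5311 = 25.1932

25.193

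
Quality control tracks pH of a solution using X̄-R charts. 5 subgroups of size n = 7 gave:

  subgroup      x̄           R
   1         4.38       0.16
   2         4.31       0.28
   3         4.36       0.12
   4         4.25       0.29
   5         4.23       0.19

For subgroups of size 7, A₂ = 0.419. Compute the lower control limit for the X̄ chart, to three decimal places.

X̄̄ = (4.38 + 4.31 + 4.36 + 4.25 + 4.23) / 5 = 21.5300 / 5 = 4.3060
R̄ = (0.16 + 0.28 + 0.12 + 0.29 + 0.19) / 5 = 1.0400 / 5 = 0.2080
LCL = X̄̄ − A₂·R̄ = 4.3060 − 0.419 × 0.2080 = 4.2188

4.219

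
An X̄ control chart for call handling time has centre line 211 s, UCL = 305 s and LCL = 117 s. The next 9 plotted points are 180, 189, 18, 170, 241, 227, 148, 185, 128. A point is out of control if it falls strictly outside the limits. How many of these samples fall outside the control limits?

Compare each point to [117, 305]: sample 3 = 18 < LCL.

1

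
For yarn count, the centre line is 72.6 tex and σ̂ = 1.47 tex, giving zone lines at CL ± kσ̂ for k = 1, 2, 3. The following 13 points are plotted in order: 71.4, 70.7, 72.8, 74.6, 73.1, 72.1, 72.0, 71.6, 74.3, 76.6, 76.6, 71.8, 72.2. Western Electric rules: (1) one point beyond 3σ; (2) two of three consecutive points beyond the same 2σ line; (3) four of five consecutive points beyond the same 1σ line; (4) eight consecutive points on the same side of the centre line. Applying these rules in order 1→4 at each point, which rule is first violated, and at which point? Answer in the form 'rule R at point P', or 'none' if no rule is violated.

rule 2 at point 11

Zone of each point (C = within 1σ̂, B = 1σ̂–2σ̂, A = 2σ̂–3σ̂, * = beyond 3σ̂; sign = side of CL): 1:-C, 2:-B, 3:+C, 4:+B, 5:+C, 6:-C, 7:-C, 8:-C, 9:+B, 10:+A, 11:+A, 12:-C, 13:-C
Rule 2 (two of three consecutive points beyond the same 2σ limit) is satisfied at point 11.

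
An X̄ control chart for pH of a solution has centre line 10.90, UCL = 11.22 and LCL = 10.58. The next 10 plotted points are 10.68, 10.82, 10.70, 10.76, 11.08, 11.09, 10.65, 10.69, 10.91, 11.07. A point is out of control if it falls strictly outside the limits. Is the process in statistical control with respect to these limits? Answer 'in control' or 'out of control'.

in control

All 10 points lie within [10.58, 11.22].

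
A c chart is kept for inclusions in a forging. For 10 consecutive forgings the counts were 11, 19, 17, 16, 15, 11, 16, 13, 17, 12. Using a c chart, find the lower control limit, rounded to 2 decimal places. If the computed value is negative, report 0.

3.20

c̄ = (11 + 19 + 17 + 16 + 15 + 11 + 16 + 13 + 17 + 12) / 10 = 147 / 10 = 14.7000
LCL = c̄ − 3√c̄ = 14.7000 − 3 × 3.8341 = 3.1978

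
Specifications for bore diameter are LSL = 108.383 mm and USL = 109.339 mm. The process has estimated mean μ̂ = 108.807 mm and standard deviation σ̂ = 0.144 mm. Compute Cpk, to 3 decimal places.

0.981

Cpu = (USL − μ̂) / (3σ̂) = (109.339 − 108.807) / (3 × 0.144) = 1.2315; Cpl = (μ̂ − LSL) / (3σ̂) = (108.807 − 108.383) / (3 × 0.144) = 0.9815; Cpk = min(Cpu, Cpl) = 0.9815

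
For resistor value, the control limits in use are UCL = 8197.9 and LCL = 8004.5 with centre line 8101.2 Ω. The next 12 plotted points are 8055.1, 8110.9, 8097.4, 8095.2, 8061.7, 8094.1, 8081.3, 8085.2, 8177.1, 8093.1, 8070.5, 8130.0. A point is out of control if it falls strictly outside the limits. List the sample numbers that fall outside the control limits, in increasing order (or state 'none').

none

All 12 points lie within [8004.5, 8197.9].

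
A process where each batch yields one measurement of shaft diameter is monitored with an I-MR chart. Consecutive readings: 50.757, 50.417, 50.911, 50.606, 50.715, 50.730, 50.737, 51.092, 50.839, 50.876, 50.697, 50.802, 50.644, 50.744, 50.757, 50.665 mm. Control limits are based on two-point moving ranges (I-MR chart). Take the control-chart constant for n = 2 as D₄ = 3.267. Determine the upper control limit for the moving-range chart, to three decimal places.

0.558

Moving ranges: 0.340, 0.494, 0.305, 0.109, 0.015, 0.007, 0.355, 0.253, 0.037, 0.179, 0.105, 0.158, 0.100, 0.013, 0.092; M̄R̄ = 2.5620 / 15 = 0.1708
UCL_MR = D₄·M̄R̄ = 3.267 × 0.1708 = 0.5580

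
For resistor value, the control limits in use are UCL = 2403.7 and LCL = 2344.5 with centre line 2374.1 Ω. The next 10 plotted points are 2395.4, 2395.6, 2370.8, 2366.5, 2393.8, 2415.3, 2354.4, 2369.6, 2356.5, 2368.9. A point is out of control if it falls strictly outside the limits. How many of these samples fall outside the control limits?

1

Compare each point to [2344.5, 2403.7]: sample 6 = 2415.3 > UCL.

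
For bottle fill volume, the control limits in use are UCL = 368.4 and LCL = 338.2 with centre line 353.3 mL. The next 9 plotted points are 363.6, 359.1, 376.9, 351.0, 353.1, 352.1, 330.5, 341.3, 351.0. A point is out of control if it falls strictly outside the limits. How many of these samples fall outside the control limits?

Compare each point to [338.2, 368.4]: sample 3 = 376.9 > UCL; sample 7 = 330.5 < LCL.

2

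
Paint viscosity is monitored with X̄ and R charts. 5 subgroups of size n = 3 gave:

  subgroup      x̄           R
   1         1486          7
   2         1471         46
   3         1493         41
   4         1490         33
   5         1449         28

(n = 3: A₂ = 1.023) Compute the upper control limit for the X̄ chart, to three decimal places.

1509.513

X̄̄ = (1486 + 1471 + 1493 + 1490 + 1449) / 5 = 7389.0000 / 5 = 1477.8000
R̄ = (7 + 46 + 41 + 33 + 28) / 5 = 155.0000 / 5 = 31.0000
UCL = X̄̄ + A₂·R̄ = 1477.8000 + 1.023 × 31.0000 = 1509.5130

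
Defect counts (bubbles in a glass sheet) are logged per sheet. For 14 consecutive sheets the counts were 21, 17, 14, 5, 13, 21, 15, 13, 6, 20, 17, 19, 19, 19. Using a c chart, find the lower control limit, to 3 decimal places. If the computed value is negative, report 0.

3.778

c̄ = (21 + 17 + 14 + 5 + 13 + 21 + 15 + 13 + 6 + 20 + 17 + 19 + 19 + 19) / 14 = 219 / 14 = 15.6429
LCL = c̄ − 3√c̄ = 15.6429 − 3 × 3.9551 = 3.7775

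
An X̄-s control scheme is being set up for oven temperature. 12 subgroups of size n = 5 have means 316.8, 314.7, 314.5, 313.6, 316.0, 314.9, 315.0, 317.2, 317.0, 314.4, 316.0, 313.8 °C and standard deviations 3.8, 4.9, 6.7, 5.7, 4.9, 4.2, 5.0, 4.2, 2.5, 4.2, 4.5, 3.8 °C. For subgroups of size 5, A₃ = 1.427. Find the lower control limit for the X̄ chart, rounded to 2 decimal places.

308.86

X̄̄ = (316.8 + 314.7 + 314.5 + 313.6 + 316.0 + 314.9 + 315.0 + 317.2 + 317.0 + 314.4 + 316.0 + 313.8) / 12 = 315.3250
s̄ = (3.8 + 4.9 + 6.7 + 5.7 + 4.9 + 4.2 + 5.0 + 4.2 + 2.5 + 4.2 + 4.5 + 3.8) / 12 = 4.5333
LCL = X̄̄ − A₃·s̄ = 315.3250 − 1.427 × 4.5333 = 308.8559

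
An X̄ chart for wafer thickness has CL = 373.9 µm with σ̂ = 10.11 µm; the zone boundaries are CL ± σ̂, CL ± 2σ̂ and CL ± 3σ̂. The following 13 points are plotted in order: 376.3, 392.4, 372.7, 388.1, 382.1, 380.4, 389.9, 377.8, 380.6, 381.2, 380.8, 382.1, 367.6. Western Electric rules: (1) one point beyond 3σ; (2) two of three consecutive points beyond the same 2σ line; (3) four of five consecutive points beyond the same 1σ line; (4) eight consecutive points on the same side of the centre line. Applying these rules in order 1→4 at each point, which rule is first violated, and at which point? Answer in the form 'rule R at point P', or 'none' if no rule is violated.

rule 4 at point 11

Zone of each point (C = within 1σ̂, B = 1σ̂–2σ̂, A = 2σ̂–3σ̂, * = beyond 3σ̂; sign = side of CL): 1:+C, 2:+B, 3:-C, 4:+B, 5:+C, 6:+C, 7:+B, 8:+C, 9:+C, 10:+C, 11:+C, 12:+C, 13:-C
Rule 4 (eight consecutive points on the same side of the centre line) is satisfied at point 11.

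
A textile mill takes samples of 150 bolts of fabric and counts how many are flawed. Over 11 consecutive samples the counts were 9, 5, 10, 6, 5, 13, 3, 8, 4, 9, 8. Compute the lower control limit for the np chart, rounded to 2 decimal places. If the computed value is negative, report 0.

p̄ = Σdᵢ / (k·n) = 80 / (11 × 150) = 0.04848
LCL = np̄ − 3·√(np̄(1−p̄)) = 7.2727 − 3 × 2.6306 = -0.6191 → 0 (negative, so LCL = 0)

0.00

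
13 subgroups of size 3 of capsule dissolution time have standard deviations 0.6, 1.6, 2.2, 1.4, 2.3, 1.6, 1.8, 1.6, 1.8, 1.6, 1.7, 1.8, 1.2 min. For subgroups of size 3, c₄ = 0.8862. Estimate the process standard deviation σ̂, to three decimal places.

s̄ = (0.6 + 1.6 + 2.2 + 1.4 + 2.3 + 1.6 + 1.8 + 1.6 + 1.8 + 1.6 + 1.7 + 1.8 + 1.2) / 13 = 1.6308
σ̂ = s̄ / c₄ = 1.6308 / 0.8862 = 1.8402

1.840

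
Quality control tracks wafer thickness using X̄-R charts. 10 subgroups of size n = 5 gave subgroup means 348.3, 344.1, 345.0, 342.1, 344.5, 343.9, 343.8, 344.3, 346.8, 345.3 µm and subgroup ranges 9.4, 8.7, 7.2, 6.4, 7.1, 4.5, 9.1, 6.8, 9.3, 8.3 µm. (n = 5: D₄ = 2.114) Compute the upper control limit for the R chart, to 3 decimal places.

R̄ = (9.4 + 8.7 + 7.2 + 6.4 + 7.1 + 4.5 + 9.1 + 6.8 + 9.3 + 8.3) / 10 = 76.8000 / 10 = 7.6800
UCL_R = D₄·R̄ = 2.114 × 7.6800 = 16.2355

16.236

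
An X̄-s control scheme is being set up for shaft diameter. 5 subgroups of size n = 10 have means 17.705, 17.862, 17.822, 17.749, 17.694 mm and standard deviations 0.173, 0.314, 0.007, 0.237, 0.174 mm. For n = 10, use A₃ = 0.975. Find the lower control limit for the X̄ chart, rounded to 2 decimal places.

X̄̄ = (17.705 + 17.862 + 17.822 + 17.749 + 17.694) / 5 = 17.7664
s̄ = (0.173 + 0.314 + 0.007 + 0.237 + 0.174) / 5 = 0.1810
LCL = X̄̄ − A₃·s̄ = 17.7664 − 0.975 × 0.1810 = 17.5899

17.59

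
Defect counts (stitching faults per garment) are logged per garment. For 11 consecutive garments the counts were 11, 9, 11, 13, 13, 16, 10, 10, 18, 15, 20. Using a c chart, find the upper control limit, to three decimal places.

c̄ = (11 + 9 + 11 + 13 + 13 + 16 + 10 + 10 + 18 + 15 + 20) / 11 = 146 / 11 = 13.2727
UCL = c̄ + 3√c̄ = 13.2727 + 3 × √13.2727 = 13.2727 + 3 × 3.6432 = 24.2023

24.202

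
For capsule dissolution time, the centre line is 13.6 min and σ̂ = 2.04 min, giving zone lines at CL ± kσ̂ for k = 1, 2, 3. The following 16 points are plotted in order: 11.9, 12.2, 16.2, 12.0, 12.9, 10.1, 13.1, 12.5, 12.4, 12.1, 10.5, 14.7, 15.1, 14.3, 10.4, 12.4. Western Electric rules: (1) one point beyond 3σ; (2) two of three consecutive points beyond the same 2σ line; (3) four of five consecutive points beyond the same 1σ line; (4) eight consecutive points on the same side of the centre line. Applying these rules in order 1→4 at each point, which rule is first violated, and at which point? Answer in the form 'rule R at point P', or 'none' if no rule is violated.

rule 4 at point 11

Zone of each point (C = within 1σ̂, B = 1σ̂–2σ̂, A = 2σ̂–3σ̂, * = beyond 3σ̂; sign = side of CL): 1:-C, 2:-C, 3:+B, 4:-C, 5:-C, 6:-B, 7:-C, 8:-C, 9:-C, 10:-C, 11:-B, 12:+C, 13:+C, 14:+C, 15:-B, 16:-C
Rule 4 (eight consecutive points on the same side of the centre line) is satisfied at point 11.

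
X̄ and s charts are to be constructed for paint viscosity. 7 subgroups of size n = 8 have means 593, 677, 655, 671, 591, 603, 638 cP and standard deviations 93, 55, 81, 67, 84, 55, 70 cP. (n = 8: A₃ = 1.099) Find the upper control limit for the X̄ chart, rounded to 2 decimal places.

711.86

X̄̄ = (593 + 677 + 655 + 671 + 591 + 603 + 638) / 7 = 632.5714
s̄ = (93 + 55 + 81 + 67 + 84 + 55 + 70) / 7 = 72.1429
UCL = X̄̄ + A₃·s̄ = 632.5714 + 1.099 × 72.1429 = 711.8564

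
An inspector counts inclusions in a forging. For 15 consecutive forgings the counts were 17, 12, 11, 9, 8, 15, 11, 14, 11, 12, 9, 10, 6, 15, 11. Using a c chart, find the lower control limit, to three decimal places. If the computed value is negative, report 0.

1.271

c̄ = (17 + 12 + 11 + 9 + 8 + 15 + 11 + 14 + 11 + 12 + 9 + 10 + 6 + 15 + 11) / 15 = 171 / 15 = 11.4000
LCL = c̄ − 3√c̄ = 11.4000 − 3 × 3.3764 = 1.2708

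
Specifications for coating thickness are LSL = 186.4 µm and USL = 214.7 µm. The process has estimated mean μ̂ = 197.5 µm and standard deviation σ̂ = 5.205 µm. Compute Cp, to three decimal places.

0.906

Cp = (USL − LSL) / (6σ̂) = (214.7 − 186.4) / (6 × 5.205) = 28.3000 / 31.2300 = 0.9062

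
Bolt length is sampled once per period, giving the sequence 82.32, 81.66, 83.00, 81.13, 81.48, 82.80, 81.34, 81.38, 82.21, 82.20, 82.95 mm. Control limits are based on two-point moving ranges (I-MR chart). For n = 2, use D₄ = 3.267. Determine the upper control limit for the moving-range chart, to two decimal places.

2.82

Moving ranges: 0.66, 1.34, 1.87, 0.35, 1.32, 1.46, 0.04, 0.83, 0.01, 0.75; M̄R̄ = 8.6300 / 10 = 0.8630
UCL_MR = D₄·M̄R̄ = 3.267 × 0.8630 = 2.8194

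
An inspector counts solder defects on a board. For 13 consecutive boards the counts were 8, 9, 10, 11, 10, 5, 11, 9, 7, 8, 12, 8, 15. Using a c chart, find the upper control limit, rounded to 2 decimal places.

c̄ = (8 + 9 + 10 + 11 + 10 + 5 + 11 + 9 + 7 + 8 + 12 + 8 + 15) / 13 = 123 / 13 = 9.4615
UCL = c̄ + 3√c̄ = 9.4615 + 3 × √9.4615 = 9.4615 + 3 × 3.0760 = 18.6894

18.69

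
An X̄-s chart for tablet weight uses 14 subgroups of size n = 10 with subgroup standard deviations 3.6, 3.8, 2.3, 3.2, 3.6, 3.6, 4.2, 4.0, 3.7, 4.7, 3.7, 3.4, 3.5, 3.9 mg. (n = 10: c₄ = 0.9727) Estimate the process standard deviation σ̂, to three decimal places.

3.760

s̄ = (3.6 + 3.8 + 2.3 + 3.2 + 3.6 + 3.6 + 4.2 + 4.0 + 3.7 + 4.7 + 3.7 + 3.4 + 3.5 + 3.9) / 14 = 3.6571
σ̂ = s̄ / c₄ = 3.6571 / 0.9727 = 3.7598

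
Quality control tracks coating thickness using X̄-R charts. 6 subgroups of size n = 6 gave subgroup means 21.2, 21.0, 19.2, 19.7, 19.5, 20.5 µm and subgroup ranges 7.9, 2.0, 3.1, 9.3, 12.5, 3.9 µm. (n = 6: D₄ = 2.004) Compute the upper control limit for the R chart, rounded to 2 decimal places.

12.93

R̄ = (7.9 + 2.0 + 3.1 + 9.3 + 12.5 + 3.9) / 6 = 38.7000 / 6 = 6.4500
UCL_R = D₄·R̄ = 2.004 × 6.4500 = 12.9258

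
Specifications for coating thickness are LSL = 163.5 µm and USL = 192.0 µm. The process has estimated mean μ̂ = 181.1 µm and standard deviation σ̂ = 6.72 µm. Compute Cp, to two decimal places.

0.71

Cp = (USL − LSL) / (6σ̂) = (192.0 − 163.5) / (6 × 6.72) = 28.5000 / 40.3200 = 0.7068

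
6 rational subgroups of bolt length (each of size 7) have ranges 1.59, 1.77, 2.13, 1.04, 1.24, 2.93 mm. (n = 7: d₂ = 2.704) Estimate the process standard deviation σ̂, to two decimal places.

R̄ = (1.59 + 1.77 + 2.13 + 1.04 + 1.24 + 2.93) / 6 = 1.7833
σ̂ = R̄ / d₂ = 1.7833 / 2.704 = 0.6595

0.66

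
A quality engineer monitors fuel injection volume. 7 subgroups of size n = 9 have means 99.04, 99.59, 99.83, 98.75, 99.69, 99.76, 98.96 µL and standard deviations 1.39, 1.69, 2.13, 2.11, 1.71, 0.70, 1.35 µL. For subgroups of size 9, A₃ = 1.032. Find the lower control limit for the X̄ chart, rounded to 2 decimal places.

X̄̄ = (99.04 + 99.59 + 99.83 + 98.75 + 99.69 + 99.76 + 98.96) / 7 = 99.3743
s̄ = (1.39 + 1.69 + 2.13 + 2.11 + 1.71 + 0.70 + 1.35) / 7 = 1.5829
LCL = X̄̄ − A₃·s̄ = 99.3743 − 1.032 × 1.5829 = 97.7408

97.74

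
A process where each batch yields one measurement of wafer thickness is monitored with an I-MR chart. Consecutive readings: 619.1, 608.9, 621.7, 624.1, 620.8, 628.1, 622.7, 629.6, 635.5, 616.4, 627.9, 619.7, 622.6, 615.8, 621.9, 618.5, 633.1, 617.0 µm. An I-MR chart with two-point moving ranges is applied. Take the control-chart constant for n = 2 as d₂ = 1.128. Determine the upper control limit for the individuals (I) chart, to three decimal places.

X̄ = (619.1 + 608.9 + 621.7 + 624.1 + 620.8 + 628.1 + 622.7 + 629.6 + 635.5 + 616.4 + 627.9 + 619.7 + 622.6 + 615.8 + 621.9 + 618.5 + 633.1 + 617.0) / 18 = 622.4111
Moving ranges: 10.2, 12.8, 2.4, 3.3, 7.3, 5.4, 6.9, 5.9, 19.1, 11.5, 8.2, 2.9, 6.8, 6.1, 3.4, 14.6, 16.1; M̄R̄ = 142.9000 / 17 = 8.4059
UCL = X̄ + 3·M̄R̄/d₂ = 622.4111 + 3 × 8.4059 / 1.128 = 644.7672

644.767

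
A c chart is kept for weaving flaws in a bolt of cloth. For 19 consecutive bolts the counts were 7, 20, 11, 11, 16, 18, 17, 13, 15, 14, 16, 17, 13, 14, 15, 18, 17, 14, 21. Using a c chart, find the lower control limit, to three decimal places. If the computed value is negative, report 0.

c̄ = (7 + 20 + 11 + 11 + 16 + 18 + 17 + 13 + 15 + 14 + 16 + 17 + 13 + 14 + 15 + 18 + 17 + 14 + 21) / 19 = 287 / 19 = 15.1053
LCL = c̄ − 3√c̄ = 15.1053 − 3 × 3.8865 = 3.4456

3.446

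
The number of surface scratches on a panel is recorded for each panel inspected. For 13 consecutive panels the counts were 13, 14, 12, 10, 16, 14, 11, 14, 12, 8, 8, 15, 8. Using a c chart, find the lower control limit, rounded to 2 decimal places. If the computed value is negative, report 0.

c̄ = (13 + 14 + 12 + 10 + 16 + 14 + 11 + 14 + 12 + 8 + 8 + 15 + 8) / 13 = 155 / 13 = 11.9231
LCL = c̄ − 3√c̄ = 11.9231 − 3 × 3.4530 = 1.5641

1.56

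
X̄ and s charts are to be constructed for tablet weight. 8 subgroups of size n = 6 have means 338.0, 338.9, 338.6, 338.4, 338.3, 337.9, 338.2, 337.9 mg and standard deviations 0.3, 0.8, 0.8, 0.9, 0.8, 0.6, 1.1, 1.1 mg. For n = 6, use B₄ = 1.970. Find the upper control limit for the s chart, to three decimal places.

1.576

s̄ = (0.3 + 0.8 + 0.8 + 0.9 + 0.8 + 0.6 + 1.1 + 1.1) / 8 = 0.8000
UCL_s = B₄·s̄ = 1.970 × 0.8000 = 1.5760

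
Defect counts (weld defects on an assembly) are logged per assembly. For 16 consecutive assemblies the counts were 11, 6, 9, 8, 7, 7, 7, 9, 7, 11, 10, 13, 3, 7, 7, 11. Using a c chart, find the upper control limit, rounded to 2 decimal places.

16.96

c̄ = (11 + 6 + 9 + 8 + 7 + 7 + 7 + 9 + 7 + 11 + 10 + 13 + 3 + 7 + 7 + 11) / 16 = 133 / 16 = 8.3125
UCL = c̄ + 3√c̄ = 8.3125 + 3 × √8.3125 = 8.3125 + 3 × 2.8831 = 16.9619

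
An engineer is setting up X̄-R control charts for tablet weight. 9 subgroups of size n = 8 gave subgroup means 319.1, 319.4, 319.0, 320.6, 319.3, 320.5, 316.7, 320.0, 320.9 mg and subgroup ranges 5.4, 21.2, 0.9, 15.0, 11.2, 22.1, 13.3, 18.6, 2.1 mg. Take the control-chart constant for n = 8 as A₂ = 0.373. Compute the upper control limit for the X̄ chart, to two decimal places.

324.05

X̄̄ = (319.1 + 319.4 + 319.0 + 320.6 + 319.3 + 320.5 + 316.7 + 320.0 + 320.9) / 9 = 2875.5000 / 9 = 319.5000
R̄ = (5.4 + 21.2 + 0.9 + 15.0 + 11.2 + 22.1 + 13.3 + 18.6 + 2.1) / 9 = 109.8000 / 9 = 12.2000
UCL = X̄̄ + A₂·R̄ = 319.5000 + 0.373 × 12.2000 = 324.0506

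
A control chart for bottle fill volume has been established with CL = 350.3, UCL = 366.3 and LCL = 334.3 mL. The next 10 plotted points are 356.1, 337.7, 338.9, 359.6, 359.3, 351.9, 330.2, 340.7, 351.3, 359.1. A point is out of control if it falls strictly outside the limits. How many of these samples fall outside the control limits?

Compare each point to [334.3, 366.3]: sample 7 = 330.2 < LCL.

1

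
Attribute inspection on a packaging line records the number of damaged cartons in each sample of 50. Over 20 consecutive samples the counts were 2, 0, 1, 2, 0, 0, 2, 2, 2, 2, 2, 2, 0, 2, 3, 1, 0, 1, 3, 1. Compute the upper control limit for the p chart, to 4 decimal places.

0.0980

p̄ = Σdᵢ / (k·n) = 28 / (20 × 50) = 0.02800
UCL = p̄ + 3·√(p̄(1−p̄)/n) = 0.02800 + 3 × √(0.02800×0.97200/50) = 0.02800 + 3 × 0.02333 = 0.09799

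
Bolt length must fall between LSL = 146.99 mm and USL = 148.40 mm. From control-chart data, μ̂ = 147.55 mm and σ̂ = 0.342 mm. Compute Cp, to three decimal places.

Cp = (USL − LSL) / (6σ̂) = (148.40 − 146.99) / (6 × 0.342) = 1.4100 / 2.0520 = 0.6871

0.687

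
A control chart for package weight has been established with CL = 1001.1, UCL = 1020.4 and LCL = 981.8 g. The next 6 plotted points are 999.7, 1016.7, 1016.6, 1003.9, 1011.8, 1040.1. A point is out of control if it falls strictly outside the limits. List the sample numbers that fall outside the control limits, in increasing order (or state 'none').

Compare each point to [981.8, 1020.4]: sample 6 = 1040.1 > UCL.

6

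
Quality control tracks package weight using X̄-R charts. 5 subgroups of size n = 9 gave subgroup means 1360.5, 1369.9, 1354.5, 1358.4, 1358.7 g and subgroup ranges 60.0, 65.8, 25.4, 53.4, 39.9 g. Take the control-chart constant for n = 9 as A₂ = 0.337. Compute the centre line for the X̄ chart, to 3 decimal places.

X̄̄ = (1360.5 + 1369.9 + 1354.5 + 1358.4 + 1358.7) / 5 = 6802.0000 / 5 = 1360.4000
CL = X̄̄ = 1360.4000

1360.400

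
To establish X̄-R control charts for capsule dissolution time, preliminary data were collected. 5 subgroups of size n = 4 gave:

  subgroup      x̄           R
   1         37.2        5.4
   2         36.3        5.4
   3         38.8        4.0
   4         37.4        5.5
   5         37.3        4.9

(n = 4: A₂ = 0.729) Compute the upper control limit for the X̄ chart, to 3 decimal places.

41.074

X̄̄ = (37.2 + 36.3 + 38.8 + 37.4 + 37.3) / 5 = 187.0000 / 5 = 37.4000
R̄ = (5.4 + 5.4 + 4.0 + 5.5 + 4.9) / 5 = 25.2000 / 5 = 5.0400
UCL = X̄̄ + A₂·R̄ = 37.4000 + 0.729 × 5.0400 = 41.0742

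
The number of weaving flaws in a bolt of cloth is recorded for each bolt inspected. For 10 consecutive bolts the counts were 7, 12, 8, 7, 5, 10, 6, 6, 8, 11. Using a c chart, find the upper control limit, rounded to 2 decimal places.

c̄ = (7 + 12 + 8 + 7 + 5 + 10 + 6 + 6 + 8 + 11) / 10 = 80 / 10 = 8.0000
UCL = c̄ + 3√c̄ = 8.0000 + 3 × √8.0000 = 8.0000 + 3 × 2.8284 = 16.4853

16.49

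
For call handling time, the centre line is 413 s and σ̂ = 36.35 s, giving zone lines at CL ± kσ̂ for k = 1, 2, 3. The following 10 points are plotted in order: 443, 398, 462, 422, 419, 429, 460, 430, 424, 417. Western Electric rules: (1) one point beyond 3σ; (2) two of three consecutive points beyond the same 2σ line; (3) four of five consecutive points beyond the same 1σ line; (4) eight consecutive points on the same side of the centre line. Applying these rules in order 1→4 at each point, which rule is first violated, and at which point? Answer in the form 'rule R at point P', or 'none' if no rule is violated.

rule 4 at point 10

Zone of each point (C = within 1σ̂, B = 1σ̂–2σ̂, A = 2σ̂–3σ̂, * = beyond 3σ̂; sign = side of CL): 1:+C, 2:-C, 3:+B, 4:+C, 5:+C, 6:+C, 7:+B, 8:+C, 9:+C, 10:+C
Rule 4 (eight consecutive points on the same side of the centre line) is satisfied at point 10.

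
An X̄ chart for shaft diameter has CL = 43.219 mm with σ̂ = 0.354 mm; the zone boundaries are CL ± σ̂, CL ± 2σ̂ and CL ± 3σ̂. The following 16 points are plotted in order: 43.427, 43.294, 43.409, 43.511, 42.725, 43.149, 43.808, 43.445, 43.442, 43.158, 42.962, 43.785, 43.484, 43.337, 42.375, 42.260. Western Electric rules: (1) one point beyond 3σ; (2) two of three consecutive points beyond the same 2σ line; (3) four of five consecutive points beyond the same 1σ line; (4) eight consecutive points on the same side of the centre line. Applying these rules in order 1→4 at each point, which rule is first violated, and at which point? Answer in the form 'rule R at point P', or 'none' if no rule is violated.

Zone of each point (C = within 1σ̂, B = 1σ̂–2σ̂, A = 2σ̂–3σ̂, * = beyond 3σ̂; sign = side of CL): 1:+C, 2:+C, 3:+C, 4:+C, 5:-B, 6:-C, 7:+B, 8:+C, 9:+C, 10:-C, 11:-C, 12:+B, 13:+C, 14:+C, 15:-A, 16:-A
Rule 2 (two of three consecutive points beyond the same 2σ limit) is satisfied at point 16.

rule 2 at point 16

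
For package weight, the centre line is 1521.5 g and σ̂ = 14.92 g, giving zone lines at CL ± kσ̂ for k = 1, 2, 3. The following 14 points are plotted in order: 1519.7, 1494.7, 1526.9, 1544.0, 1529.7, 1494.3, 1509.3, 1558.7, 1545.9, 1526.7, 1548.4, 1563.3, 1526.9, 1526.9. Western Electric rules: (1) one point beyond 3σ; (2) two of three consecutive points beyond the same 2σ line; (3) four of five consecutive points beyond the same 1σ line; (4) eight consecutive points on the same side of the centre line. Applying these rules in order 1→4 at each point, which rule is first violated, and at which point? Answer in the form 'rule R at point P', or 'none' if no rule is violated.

rule 3 at point 12

Zone of each point (C = within 1σ̂, B = 1σ̂–2σ̂, A = 2σ̂–3σ̂, * = beyond 3σ̂; sign = side of CL): 1:-C, 2:-B, 3:+C, 4:+B, 5:+C, 6:-B, 7:-C, 8:+A, 9:+B, 10:+C, 11:+B, 12:+A, 13:+C, 14:+C
Rule 3 (four of five consecutive points beyond the same 1σ limit) is satisfied at point 12.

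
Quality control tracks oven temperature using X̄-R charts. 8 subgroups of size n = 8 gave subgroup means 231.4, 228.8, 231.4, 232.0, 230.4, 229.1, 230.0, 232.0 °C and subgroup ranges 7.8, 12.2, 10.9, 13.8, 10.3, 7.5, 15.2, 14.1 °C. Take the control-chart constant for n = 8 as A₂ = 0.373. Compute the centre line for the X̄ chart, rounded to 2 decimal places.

X̄̄ = (231.4 + 228.8 + 231.4 + 232.0 + 230.4 + 229.1 + 230.0 + 232.0) / 8 = 1845.1000 / 8 = 230.6375
CL = X̄̄ = 230.6375

230.64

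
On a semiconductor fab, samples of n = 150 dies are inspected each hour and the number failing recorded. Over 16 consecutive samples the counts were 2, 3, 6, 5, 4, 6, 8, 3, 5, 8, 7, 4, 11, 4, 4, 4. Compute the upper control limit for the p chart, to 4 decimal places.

p̄ = Σdᵢ / (k·n) = 84 / (16 × 150) = 0.03500
UCL = p̄ + 3·√(p̄(1−p̄)/n) = 0.03500 + 3 × √(0.03500×0.96500/150) = 0.03500 + 3 × 0.01501 = 0.08002

0.0800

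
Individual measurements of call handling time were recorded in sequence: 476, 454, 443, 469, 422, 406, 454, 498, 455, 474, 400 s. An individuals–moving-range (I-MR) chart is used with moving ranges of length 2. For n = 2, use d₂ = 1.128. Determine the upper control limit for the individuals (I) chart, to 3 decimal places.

X̄ = (476 + 454 + 443 + 469 + 422 + 406 + 454 + 498 + 455 + 474 + 400) / 11 = 450.0909
Moving ranges: 22, 11, 26, 47, 16, 48, 44, 43, 19, 74; M̄R̄ = 350.0000 / 10 = 35.0000
UCL = X̄ + 3·M̄R̄/d₂ = 450.0909 + 3 × 35.0000 / 1.128 = 543.1760

543.176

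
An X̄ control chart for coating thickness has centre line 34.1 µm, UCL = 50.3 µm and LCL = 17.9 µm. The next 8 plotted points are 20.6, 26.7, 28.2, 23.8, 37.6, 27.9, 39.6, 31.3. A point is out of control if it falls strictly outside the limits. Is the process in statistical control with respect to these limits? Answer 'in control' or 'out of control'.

in control

All 8 points lie within [17.9, 50.3].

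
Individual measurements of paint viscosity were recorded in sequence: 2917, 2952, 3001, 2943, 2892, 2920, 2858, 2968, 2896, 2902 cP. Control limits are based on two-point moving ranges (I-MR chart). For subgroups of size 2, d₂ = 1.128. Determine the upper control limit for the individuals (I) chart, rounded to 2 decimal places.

X̄ = (2917 + 2952 + 3001 + 2943 + 2892 + 2920 + 2858 + 2968 + 2896 + 2902) / 10 = 2924.9000
Moving ranges: 35, 49, 58, 51, 28, 62, 110, 72, 6; M̄R̄ = 471.0000 / 9 = 52.3333
UCL = X̄ + 3·M̄R̄/d₂ = 2924.9000 + 3 × 52.3333 / 1.128 = 3064.0844

3064.08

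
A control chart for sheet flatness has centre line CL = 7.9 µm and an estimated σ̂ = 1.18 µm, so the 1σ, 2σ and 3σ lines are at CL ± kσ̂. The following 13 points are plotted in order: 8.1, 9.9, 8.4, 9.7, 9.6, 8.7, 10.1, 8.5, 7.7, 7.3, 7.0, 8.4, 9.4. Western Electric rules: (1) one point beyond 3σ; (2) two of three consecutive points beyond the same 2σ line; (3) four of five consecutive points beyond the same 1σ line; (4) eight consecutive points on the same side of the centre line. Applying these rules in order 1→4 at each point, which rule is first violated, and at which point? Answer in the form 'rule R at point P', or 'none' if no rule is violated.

rule 4 at point 8

Zone of each point (C = within 1σ̂, B = 1σ̂–2σ̂, A = 2σ̂–3σ̂, * = beyond 3σ̂; sign = side of CL): 1:+C, 2:+B, 3:+C, 4:+B, 5:+B, 6:+C, 7:+B, 8:+C, 9:-C, 10:-C, 11:-C, 12:+C, 13:+B
Rule 4 (eight consecutive points on the same side of the centre line) is satisfied at point 8.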